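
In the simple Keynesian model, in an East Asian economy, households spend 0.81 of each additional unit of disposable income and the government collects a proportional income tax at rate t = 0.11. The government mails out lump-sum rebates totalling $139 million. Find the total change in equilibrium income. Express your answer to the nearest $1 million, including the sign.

+$403 million

A lump-sum tax change of −$139 million shifts disposable income by +$139 million; first-round consumption changes by −c × ΔT = −0.81 × (−$139 million) = +$112.59 million.
Expenditure multiplier = 1/(1 − c(1−t)) = 1/(1 − 0.81×0.89) = 1/0.2791 ≈ 3.583.
The tax multiplier is −c × k ≈ −2.902, so ΔY = k × (−c·ΔT) = (+$112.59 million) / 0.2791 ≈ +$403 million.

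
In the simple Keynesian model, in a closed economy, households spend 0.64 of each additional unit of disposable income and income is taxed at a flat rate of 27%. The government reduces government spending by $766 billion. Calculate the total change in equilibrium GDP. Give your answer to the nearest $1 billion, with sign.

−$1,438 billion

Expenditure multiplier = 1/(1 − c(1−t)) = 1/(1 − 0.64×0.73) = 1/0.5328 ≈ 1.877.
ΔY = k × ΔG = (−$766 billion) / 0.5328 ≈ −$1,438 billion.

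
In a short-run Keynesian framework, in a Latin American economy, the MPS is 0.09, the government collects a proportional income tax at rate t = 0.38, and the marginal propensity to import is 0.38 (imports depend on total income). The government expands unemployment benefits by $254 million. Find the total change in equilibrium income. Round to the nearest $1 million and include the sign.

MPC = 1 − MPS = 1 − 0.09 = 0.91.
The transfer change shifts disposable income by +$254 million, so first-round consumption changes by c·ΔTR = 0.91 × (+$254 million) = +$231.14 million.
Expenditure multiplier = 1/(1 − c(1−t) + m) = 1/(1 − 0.91×0.62 + 0.38) = 1/0.8158 ≈ 1.226.
The transfer multiplier is c × k ≈ 1.115, so ΔY = k × (c·ΔTR) = (+$231.14 million) / 0.8158 ≈ +$283 million.

+$283 million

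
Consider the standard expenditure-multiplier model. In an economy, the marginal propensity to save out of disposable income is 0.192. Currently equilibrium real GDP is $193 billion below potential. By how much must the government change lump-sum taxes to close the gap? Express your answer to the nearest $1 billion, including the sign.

−$46 billion

MPC = 1 − MPS = 1 − 0.192 = 0.808.
Spending multiplier = 1/(1 − MPC) = 1/(1 − 0.808) = 1/0.192 ≈ 5.208.
Tax multiplier = −c·k = −0.808/0.192 ≈ −4.208. Need ΔY = +$193 billion, so ΔT = ΔY/(−c·k) = −(+$193 billion) × 0.192 / 0.808 ≈ −$46 billion.
The government should cut lump-sum taxes by $46 billion.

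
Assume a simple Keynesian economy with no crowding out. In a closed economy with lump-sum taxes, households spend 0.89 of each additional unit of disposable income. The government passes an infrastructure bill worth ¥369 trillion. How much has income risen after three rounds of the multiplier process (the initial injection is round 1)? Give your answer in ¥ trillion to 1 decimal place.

¥989.7 trillion

Round 1 adds ΔG = ¥369 trillion; each later round is MPC = 0.89 times the previous.
After 3 rounds: 369 + 328.41 + 292.2849 = ΔG·(1 − c^3)/(1 − c) = 369 × (1 − 0.704969)/0.11 ≈ ¥989.7 trillion.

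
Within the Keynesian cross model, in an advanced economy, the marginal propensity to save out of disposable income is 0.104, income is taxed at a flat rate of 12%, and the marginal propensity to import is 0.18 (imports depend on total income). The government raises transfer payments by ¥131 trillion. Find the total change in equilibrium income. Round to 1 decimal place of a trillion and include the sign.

MPC = 1 − MPS = 1 − 0.104 = 0.896.
The transfer change shifts disposable income by +¥131 trillion, so first-round consumption changes by c·ΔTR = 0.896 × (+¥131 trillion) = +¥117.376 trillion.
Expenditure multiplier = 1/(1 − c(1−t) + m) = 1/(1 − 0.896×0.88 + 0.18) = 1/0.39152 ≈ 2.554.
The transfer multiplier is c × k ≈ 2.289, so ΔY = k × (c·ΔTR) = (+¥117.376 trillion) / 0.39152 ≈ +¥299.8 trillion.

+¥299.8 trillion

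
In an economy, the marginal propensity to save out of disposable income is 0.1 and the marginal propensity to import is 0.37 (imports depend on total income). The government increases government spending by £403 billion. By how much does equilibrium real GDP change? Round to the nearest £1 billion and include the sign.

MPC = 1 − MPS = 1 − 0.1 = 0.9.
Spending multiplier = 1/(1 − c + m) = 1/(1 − 0.9 + 0.37) = 1/0.47 ≈ 2.128.
ΔY = k × ΔG = (+£403 billion) / 0.47 ≈ +£857 billion.

+£857 billion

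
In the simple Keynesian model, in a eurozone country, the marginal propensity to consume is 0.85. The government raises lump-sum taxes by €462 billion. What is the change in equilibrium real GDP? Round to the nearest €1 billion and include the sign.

−€2,618 billion

A lump-sum tax change of +€462 billion shifts disposable income by −€462 billion; first-round consumption changes by −c × ΔT = −0.85 × (+€462 billion) = −€392.7 billion.
Expenditure multiplier = 1/(1 − MPC) = 1/(1 − 0.85) = 1/0.15 ≈ 6.667.
The tax multiplier is −c × k ≈ −5.667, so ΔY = k × (−c·ΔT) = (−€392.7 billion) / 0.15 = −€2,618 billion.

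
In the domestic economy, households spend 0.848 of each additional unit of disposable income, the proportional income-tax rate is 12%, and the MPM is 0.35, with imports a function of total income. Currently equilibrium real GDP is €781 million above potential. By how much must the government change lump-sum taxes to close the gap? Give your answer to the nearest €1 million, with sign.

Spending multiplier = 1/(1 − c(1−t) + m) = 1/(1 − 0.848×0.88 + 0.35) = 1/0.60376 ≈ 1.656.
Tax multiplier = −c·k = −0.848/0.60376 ≈ −1.405. Need ΔY = −€781 million, so ΔT = ΔY/(−c·k) = −(−€781 million) × 0.60376 / 0.848 ≈ +€556 million.
The government should raise lump-sum taxes by €556 million.

+€556 million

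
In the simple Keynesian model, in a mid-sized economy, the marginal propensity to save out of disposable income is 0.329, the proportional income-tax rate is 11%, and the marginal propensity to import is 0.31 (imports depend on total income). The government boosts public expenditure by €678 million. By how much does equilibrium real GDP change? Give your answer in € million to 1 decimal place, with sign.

MPC = 1 − MPS = 1 − 0.329 = 0.671.
Expenditure multiplier = 1/(1 − c(1−t) + m) = 1/(1 − 0.671×0.89 + 0.31) = 1/0.71281 ≈ 1.403.
ΔY = k × ΔG = (+€678 million) / 0.71281 ≈ +€951.2 million.

+€951.2 million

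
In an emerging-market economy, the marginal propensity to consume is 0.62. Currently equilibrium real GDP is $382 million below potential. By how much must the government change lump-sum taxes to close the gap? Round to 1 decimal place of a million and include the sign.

Spending multiplier = 1/(1 − MPC) = 1/(1 − 0.62) = 1/0.38 ≈ 2.632.
Tax multiplier = −c·k = −0.62/0.38 ≈ −1.632. Need ΔY = +$382 million, so ΔT = ΔY/(−c·k) = −(+$382 million) × 0.38 / 0.62 ≈ −$234.1 million.
The government should cut lump-sum taxes by $234.1 million.

−$234.1 million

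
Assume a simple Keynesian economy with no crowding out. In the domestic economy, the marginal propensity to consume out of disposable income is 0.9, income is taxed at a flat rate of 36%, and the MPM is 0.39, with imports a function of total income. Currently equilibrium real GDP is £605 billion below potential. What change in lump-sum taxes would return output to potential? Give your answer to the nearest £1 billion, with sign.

Spending multiplier = 1/(1 − c(1−t) + m) = 1/(1 − 0.9×0.64 + 0.39) = 1/0.814 ≈ 1.229.
Tax multiplier = −c·k = −0.9/0.814 ≈ −1.106. Need ΔY = +£605 billion, so ΔT = ΔY/(−c·k) = −(+£605 billion) × 0.814 / 0.9 ≈ −£547 billion.
The government should cut lump-sum taxes by £547 billion.

−£547 billion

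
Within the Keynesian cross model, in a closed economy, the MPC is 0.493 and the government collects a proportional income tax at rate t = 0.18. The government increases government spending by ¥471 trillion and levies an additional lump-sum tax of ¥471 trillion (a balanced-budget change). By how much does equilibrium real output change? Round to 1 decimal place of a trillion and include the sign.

Expenditure multiplier = 1/(1 − c(1−t)) = 1/(1 − 0.493×0.82) = 1/0.59574 ≈ 1.679.
ΔG contributes k·ΔG = (+¥471 trillion) / 0.59574 ≈ +¥790.6 trillion.
ΔT of +¥471 trillion changes first-round spending by −c·ΔT = −¥232.203 trillion, contributing k·(−c·ΔT) = (−¥232.203 trillion) / 0.59574 ≈ −¥389.8 trillion.
Net ΔY = k(ΔG − c·ΔT) = (+¥238.797 trillion) / 0.59574 ≈ +¥400.8 trillion.

+¥400.8 trillion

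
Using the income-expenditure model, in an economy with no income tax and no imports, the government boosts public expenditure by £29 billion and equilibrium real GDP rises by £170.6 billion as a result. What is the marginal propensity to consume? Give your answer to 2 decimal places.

Implied spending multiplier k = ΔY/ΔG = 170.6/29 ≈ 5.8828.
Since k = 1/(1 − MPC), MPC = 1 − 1/k = 1 − ΔG/ΔY = 1 − 29/170.6 ≈ 0.83.

0.83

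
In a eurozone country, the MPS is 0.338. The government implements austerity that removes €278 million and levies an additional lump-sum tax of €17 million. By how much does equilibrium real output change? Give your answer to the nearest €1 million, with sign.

−€856 million

MPC = 1 − MPS = 1 − 0.338 = 0.662.
Expenditure multiplier = 1/(1 − MPC) = 1/(1 − 0.662) = 1/0.338 ≈ 2.959.
ΔG contributes k·ΔG = (−€278 million) / 0.338 ≈ −€822.5 million.
ΔT of +€17 million changes first-round spending by −c·ΔT = −€11.254 million, contributing k·(−c·ΔT) = (−€11.254 million) / 0.338 ≈ −€33.3 million.
Net ΔY = k(ΔG − c·ΔT) = (−€289.254 million) / 0.338 ≈ −€856 million.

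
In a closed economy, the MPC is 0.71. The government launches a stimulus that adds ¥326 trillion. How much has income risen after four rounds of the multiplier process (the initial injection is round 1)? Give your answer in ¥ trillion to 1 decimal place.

¥838.5 trillion

Round 1 adds ΔG = ¥326 trillion; each later round is MPC = 0.71 times the previous.
After 4 rounds: 326 + 231.46 + 164.3366 + 116.678986 = ΔG·(1 − c^4)/(1 − c) = 326 × (1 − 0.25411681)/0.29 ≈ ¥838.5 trillion.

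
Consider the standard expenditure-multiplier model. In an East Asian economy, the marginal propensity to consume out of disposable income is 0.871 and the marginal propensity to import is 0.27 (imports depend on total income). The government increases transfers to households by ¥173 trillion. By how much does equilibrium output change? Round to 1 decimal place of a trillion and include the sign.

The transfer change shifts disposable income by +¥173 trillion, so first-round consumption changes by c·ΔTR = 0.871 × (+¥173 trillion) = +¥150.683 trillion.
Expenditure multiplier = 1/(1 − c + m) = 1/(1 − 0.871 + 0.27) = 1/0.399 ≈ 2.506.
The transfer multiplier is c × k ≈ 2.183, so ΔY = k × (c·ΔTR) = (+¥150.683 trillion) / 0.399 ≈ +¥377.7 trillion.

+¥377.7 trillion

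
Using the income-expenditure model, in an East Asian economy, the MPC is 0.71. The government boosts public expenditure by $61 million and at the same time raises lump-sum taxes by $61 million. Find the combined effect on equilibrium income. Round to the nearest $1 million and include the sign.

+$61 million

Expenditure multiplier = 1/(1 − MPC) = 1/(1 − 0.71) = 1/0.29 ≈ 3.448.
ΔG contributes k·ΔG = (+$61 million) / 0.29 ≈ +$210.3 million.
ΔT of +$61 million changes first-round spending by −c·ΔT = −$43.31 million, contributing k·(−c·ΔT) = (−$43.31 million) / 0.29 ≈ −$149.3 million.
With ΔG = ΔT and no other leakages, the balanced-budget multiplier is 1, so ΔY = ΔG = +$61 million.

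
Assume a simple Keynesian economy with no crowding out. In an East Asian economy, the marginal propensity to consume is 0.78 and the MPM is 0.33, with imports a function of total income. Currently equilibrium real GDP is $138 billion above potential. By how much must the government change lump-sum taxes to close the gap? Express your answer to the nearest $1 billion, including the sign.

+$97 billion

Spending multiplier = 1/(1 − c + m) = 1/(1 − 0.78 + 0.33) = 1/0.55 ≈ 1.818.
Tax multiplier = −c·k = −0.78/0.55 ≈ −1.418. Need ΔY = −$138 billion, so ΔT = ΔY/(−c·k) = −(−$138 billion) × 0.55 / 0.78 ≈ +$97 billion.
The government should raise lump-sum taxes by $97 billion.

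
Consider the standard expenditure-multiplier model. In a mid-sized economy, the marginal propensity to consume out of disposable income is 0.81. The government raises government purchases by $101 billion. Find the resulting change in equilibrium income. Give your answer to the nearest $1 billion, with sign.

+$532 billion

Expenditure multiplier = 1/(1 − MPC) = 1/(1 − 0.81) = 1/0.19 ≈ 5.263.
ΔY = k × ΔG = (+$101 billion) / 0.19 ≈ +$532 billion.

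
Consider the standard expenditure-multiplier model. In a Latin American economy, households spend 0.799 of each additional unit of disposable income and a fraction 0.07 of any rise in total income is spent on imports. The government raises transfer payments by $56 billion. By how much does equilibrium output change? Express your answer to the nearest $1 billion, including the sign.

The transfer change shifts disposable income by +$56 billion, so first-round consumption changes by c·ΔTR = 0.799 × (+$56 billion) = +$44.744 billion.
Expenditure multiplier = 1/(1 − c + m) = 1/(1 − 0.799 + 0.07) = 1/0.271 ≈ 3.69.
The transfer multiplier is c × k ≈ 2.948, so ΔY = k × (c·ΔTR) = (+$44.744 billion) / 0.271 ≈ +$165 billion.

+$165 billion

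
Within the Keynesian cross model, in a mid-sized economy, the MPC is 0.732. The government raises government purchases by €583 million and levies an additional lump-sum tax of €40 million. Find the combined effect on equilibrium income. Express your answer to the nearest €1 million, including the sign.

+€2,066 million

Expenditure multiplier = 1/(1 − MPC) = 1/(1 − 0.732) = 1/0.268 ≈ 3.731.
ΔG contributes k·ΔG = (+€583 million) / 0.268 ≈ +€2,175.4 million.
ΔT of +€40 million changes first-round spending by −c·ΔT = −€29.28 million, contributing k·(−c·ΔT) = (−€29.28 million) / 0.268 ≈ −€109.3 million.
Net ΔY = k(ΔG − c·ΔT) = (+€553.72 million) / 0.268 ≈ +€2,066 million.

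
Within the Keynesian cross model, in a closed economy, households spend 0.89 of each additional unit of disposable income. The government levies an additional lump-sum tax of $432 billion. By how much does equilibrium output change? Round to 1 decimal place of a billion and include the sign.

−$3,495.3 billion

A lump-sum tax change of +$432 billion shifts disposable income by −$432 billion; first-round consumption changes by −c × ΔT = −0.89 × (+$432 billion) = −$384.48 billion.
Expenditure multiplier = 1/(1 − MPC) = 1/(1 − 0.89) = 1/0.11 ≈ 9.091.
The tax multiplier is −c × k ≈ −8.091, so ΔY = k × (−c·ΔT) = (−$384.48 billion) / 0.11 ≈ −$3,495.3 billion.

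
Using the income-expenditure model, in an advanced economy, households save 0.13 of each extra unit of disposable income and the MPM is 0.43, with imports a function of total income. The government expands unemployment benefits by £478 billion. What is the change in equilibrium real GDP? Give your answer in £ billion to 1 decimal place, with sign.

MPC = 1 − MPS = 1 − 0.13 = 0.87.
The transfer change shifts disposable income by +£478 billion, so first-round consumption changes by c·ΔTR = 0.87 × (+£478 billion) = +£415.86 billion.
Expenditure multiplier = 1/(1 − c + m) = 1/(1 − 0.87 + 0.43) = 1/0.56 ≈ 1.786.
The transfer multiplier is c × k ≈ 1.554, so ΔY = k × (c·ΔTR) = (+£415.86 billion) / 0.56 ≈ +£742.6 billion.

+£742.6 billion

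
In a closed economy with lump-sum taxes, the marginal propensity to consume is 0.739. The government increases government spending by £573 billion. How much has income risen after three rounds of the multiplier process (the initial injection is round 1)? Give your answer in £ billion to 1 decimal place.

Round 1 adds ΔG = £573 billion; each later round is MPC = 0.739 times the previous.
After 3 rounds: 573 + 423.447 + 312.927333 = ΔG·(1 − c^3)/(1 − c) = 573 × (1 − 0.403583419)/0.261 ≈ £1,309.4 billion.

£1,309.4 billion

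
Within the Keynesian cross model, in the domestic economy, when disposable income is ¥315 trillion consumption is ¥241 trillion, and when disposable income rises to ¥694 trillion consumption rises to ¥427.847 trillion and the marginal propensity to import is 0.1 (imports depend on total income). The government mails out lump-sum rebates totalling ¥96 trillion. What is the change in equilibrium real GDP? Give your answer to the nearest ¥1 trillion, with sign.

+¥78 trillion

MPC = ΔC/ΔYd = (427.847 − 241)/(694 − 315) = 186.847/379 = 0.493.
A lump-sum tax change of −¥96 trillion shifts disposable income by +¥96 trillion; first-round consumption changes by −c × ΔT = −0.493 × (−¥96 trillion) = +¥47.328 trillion.
Expenditure multiplier = 1/(1 − c + m) = 1/(1 − 0.493 + 0.1) = 1/0.607 ≈ 1.647.
The tax multiplier is −c × k ≈ −0.812, so ΔY = k × (−c·ΔT) = (+¥47.328 trillion) / 0.607 ≈ +¥78 trillion.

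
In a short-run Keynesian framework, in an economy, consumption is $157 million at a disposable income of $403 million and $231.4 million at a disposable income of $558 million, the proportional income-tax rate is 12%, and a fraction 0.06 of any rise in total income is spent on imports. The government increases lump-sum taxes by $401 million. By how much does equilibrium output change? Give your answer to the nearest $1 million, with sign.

−$302 million

MPC = ΔC/ΔYd = (231.4 − 157)/(558 − 403) = 74.4/155 = 0.48.
A lump-sum tax change of +$401 million shifts disposable income by −$401 million; first-round consumption changes by −c × ΔT = −0.48 × (+$401 million) = −$192.48 million.
Expenditure multiplier = 1/(1 − c(1−t) + m) = 1/(1 − 0.48×0.88 + 0.06) = 1/0.6376 ≈ 1.568.
The tax multiplier is −c × k ≈ −0.753, so ΔY = k × (−c·ΔT) = (−$192.48 million) / 0.6376 ≈ −$302 million.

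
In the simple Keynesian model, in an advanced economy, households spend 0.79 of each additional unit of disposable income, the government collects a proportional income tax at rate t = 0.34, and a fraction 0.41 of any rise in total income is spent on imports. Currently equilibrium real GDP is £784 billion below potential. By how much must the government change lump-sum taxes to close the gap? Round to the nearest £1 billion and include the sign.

Spending multiplier = 1/(1 − c(1−t) + m) = 1/(1 − 0.79×0.66 + 0.41) = 1/0.8886 ≈ 1.125.
Tax multiplier = −c·k = −0.79/0.8886 ≈ −0.889. Need ΔY = +£784 billion, so ΔT = ΔY/(−c·k) = −(+£784 billion) × 0.8886 / 0.79 ≈ −£882 billion.
The government should cut lump-sum taxes by £882 billion.

−£882 billion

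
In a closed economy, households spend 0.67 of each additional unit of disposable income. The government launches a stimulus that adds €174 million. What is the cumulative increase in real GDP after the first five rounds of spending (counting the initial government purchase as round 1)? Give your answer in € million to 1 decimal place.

Round 1 adds ΔG = €174 million; each later round is MPC = 0.67 times the previous.
After 5 rounds: 174 + 116.58 + 78.1086 + 52.332762 + 35.06295054 = ΔG·(1 − c^5)/(1 − c) = 174 × (1 − 0.1350125107)/0.33 ≈ €456.1 million.

€456.1 million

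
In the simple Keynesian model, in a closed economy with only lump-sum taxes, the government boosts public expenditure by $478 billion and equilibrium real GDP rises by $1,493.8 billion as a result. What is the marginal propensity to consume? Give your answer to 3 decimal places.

0.680

Implied spending multiplier k = ΔY/ΔG = 1,493.8/478 ≈ 3.1251.
Since k = 1/(1 − MPC), MPC = 1 − 1/k = 1 − ΔG/ΔY = 1 − 478/1,493.8 ≈ 0.680.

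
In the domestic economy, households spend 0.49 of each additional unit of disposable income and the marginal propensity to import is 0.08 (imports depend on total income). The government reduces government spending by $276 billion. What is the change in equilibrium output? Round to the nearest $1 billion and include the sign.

−$468 billion

Spending multiplier = 1/(1 − c + m) = 1/(1 − 0.49 + 0.08) = 1/0.59 ≈ 1.695.
ΔY = k × ΔG = (−$276 billion) / 0.59 ≈ −$468 billion.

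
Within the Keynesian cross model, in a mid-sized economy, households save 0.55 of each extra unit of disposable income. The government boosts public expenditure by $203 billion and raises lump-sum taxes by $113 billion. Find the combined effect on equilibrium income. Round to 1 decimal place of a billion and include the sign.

+$276.6 billion

MPC = 1 − MPS = 1 − 0.55 = 0.45.
Expenditure multiplier = 1/(1 − MPC) = 1/(1 − 0.45) = 1/0.55 ≈ 1.818.
ΔG contributes k·ΔG = (+$203 billion) / 0.55 ≈ +$369.1 billion.
ΔT of +$113 billion changes first-round spending by −c·ΔT = −$50.85 billion, contributing k·(−c·ΔT) = (−$50.85 billion) / 0.55 ≈ −$92.5 billion.
Net ΔY = k(ΔG − c·ΔT) = (+$152.15 billion) / 0.55 ≈ +$276.6 billion.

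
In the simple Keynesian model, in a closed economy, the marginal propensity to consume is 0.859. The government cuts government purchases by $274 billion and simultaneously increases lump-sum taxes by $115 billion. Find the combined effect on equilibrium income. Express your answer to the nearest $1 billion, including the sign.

Expenditure multiplier = 1/(1 − MPC) = 1/(1 − 0.859) = 1/0.141 ≈ 7.092.
ΔG contributes k·ΔG = (−$274 billion) / 0.141 ≈ −$1,943.3 billion.
ΔT of +$115 billion changes first-round spending by −c·ΔT = −$98.785 billion, contributing k·(−c·ΔT) = (−$98.785 billion) / 0.141 ≈ −$700.6 billion.
Net ΔY = k(ΔG − c·ΔT) = (−$372.785 billion) / 0.141 ≈ −$2,644 billion.

−$2,644 billion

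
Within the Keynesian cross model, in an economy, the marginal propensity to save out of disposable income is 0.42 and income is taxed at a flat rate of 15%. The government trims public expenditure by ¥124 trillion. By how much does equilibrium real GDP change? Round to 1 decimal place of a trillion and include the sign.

MPC = 1 − MPS = 1 − 0.42 = 0.58.
Government-spending multiplier = 1/(1 − c(1−t)) = 1/(1 − 0.58×0.85) = 1/0.507 ≈ 1.972.
ΔY = k × ΔG = (−¥124 trillion) / 0.507 ≈ −¥244.6 trillion.

−¥244.6 trillion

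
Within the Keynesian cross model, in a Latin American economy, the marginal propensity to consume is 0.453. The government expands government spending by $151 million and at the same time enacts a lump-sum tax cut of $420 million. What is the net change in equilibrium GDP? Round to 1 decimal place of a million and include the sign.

Expenditure multiplier = 1/(1 − MPC) = 1/(1 − 0.453) = 1/0.547 ≈ 1.828.
ΔG contributes k·ΔG = (+$151 million) / 0.547 ≈ +$276.1 million.
ΔT of −$420 million changes first-round spending by −c·ΔT = +$190.26 million, contributing k·(−c·ΔT) = (+$190.26 million) / 0.547 ≈ +$347.8 million.
Net ΔY = k(ΔG − c·ΔT) = (+$341.26 million) / 0.547 ≈ +$623.9 million.

+$623.9 million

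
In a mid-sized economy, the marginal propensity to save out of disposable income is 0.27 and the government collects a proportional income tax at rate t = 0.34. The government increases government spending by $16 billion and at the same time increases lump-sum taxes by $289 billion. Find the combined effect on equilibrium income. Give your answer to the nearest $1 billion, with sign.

MPC = 1 − MPS = 1 − 0.27 = 0.73.
Expenditure multiplier = 1/(1 − c(1−t)) = 1/(1 − 0.73×0.66) = 1/0.5182 ≈ 1.93.
ΔG contributes k·ΔG = (+$16 billion) / 0.5182 ≈ +$30.9 billion.
ΔT of +$289 billion changes first-round spending by −c·ΔT = −$210.97 billion, contributing k·(−c·ΔT) = (−$210.97 billion) / 0.5182 ≈ −$407.1 billion.
Net ΔY = k(ΔG − c·ΔT) = (−$194.97 billion) / 0.5182 ≈ −$376 billion.

−$376 billion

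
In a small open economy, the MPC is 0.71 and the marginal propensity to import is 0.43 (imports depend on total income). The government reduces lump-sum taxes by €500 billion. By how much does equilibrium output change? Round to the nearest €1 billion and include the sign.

+€493 billion

A lump-sum tax change of −€500 billion shifts disposable income by +€500 billion; first-round consumption changes by −c × ΔT = −0.71 × (−€500 billion) = +€355 billion.
Expenditure multiplier = 1/(1 − c + m) = 1/(1 − 0.71 + 0.43) = 1/0.72 ≈ 1.389.
The tax multiplier is −c × k ≈ −0.986, so ΔY = k × (−c·ΔT) = (+€355 billion) / 0.72 ≈ +€493 billion.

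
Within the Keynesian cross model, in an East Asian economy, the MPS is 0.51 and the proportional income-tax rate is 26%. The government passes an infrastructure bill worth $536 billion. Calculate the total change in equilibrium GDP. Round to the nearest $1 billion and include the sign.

MPC = 1 − MPS = 1 − 0.51 = 0.49.
Expenditure multiplier = 1/(1 − c(1−t)) = 1/(1 − 0.49×0.74) = 1/0.6374 ≈ 1.569.
ΔY = k × ΔG = (+$536 billion) / 0.6374 ≈ +$841 billion.

+$841 billion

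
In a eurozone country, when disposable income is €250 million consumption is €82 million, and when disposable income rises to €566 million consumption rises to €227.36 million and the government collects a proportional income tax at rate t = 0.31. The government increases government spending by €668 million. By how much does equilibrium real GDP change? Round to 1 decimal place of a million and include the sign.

+€978.6 million

MPC = ΔC/ΔYd = (227.36 − 82)/(566 − 250) = 145.36/316 = 0.46.
Government-spending multiplier = 1/(1 − c(1−t)) = 1/(1 − 0.46×0.69) = 1/0.6826 ≈ 1.465.
ΔY = k × ΔG = (+€668 million) / 0.6826 ≈ +€978.6 million.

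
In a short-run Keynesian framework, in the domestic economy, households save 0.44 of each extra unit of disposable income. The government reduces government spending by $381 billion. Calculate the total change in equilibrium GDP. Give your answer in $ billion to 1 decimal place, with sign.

−$865.9 billion

MPC = 1 − MPS = 1 − 0.44 = 0.56.
Expenditure multiplier = 1/(1 − MPC) = 1/(1 − 0.56) = 1/0.44 ≈ 2.273.
ΔY = k × ΔG = (−$381 billion) / 0.44 ≈ −$865.9 billion.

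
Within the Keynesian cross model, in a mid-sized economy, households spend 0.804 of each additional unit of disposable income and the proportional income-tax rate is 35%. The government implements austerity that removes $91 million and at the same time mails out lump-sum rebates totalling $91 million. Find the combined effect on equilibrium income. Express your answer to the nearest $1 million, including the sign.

−$37 million

Expenditure multiplier = 1/(1 − c(1−t)) = 1/(1 − 0.804×0.65) = 1/0.4774 ≈ 2.095.
ΔG contributes k·ΔG = (−$91 million) / 0.4774 ≈ −$190.6 million.
ΔT of −$91 million changes first-round spending by −c·ΔT = +$73.164 million, contributing k·(−c·ΔT) = (+$73.164 million) / 0.4774 ≈ +$153.3 million.
Net ΔY = k(ΔG − c·ΔT) = (−$17.836 million) / 0.4774 ≈ −$37 million.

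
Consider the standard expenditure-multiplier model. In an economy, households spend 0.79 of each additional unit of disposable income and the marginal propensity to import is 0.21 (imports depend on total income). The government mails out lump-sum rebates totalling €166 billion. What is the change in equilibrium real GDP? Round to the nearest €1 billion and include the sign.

+€312 billion

A lump-sum tax change of −€166 billion shifts disposable income by +€166 billion; first-round consumption changes by −c × ΔT = −0.79 × (−€166 billion) = +€131.14 billion.
Expenditure multiplier = 1/(1 − c + m) = 1/(1 − 0.79 + 0.21) = 1/0.42 ≈ 2.381.
The tax multiplier is −c × k ≈ −1.881, so ΔY = k × (−c·ΔT) = (+€131.14 billion) / 0.42 ≈ +€312 billion.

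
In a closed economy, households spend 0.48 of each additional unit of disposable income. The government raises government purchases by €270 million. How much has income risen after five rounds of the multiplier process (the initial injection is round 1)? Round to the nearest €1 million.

€506 million

Round 1 adds ΔG = €270 million; each later round is MPC = 0.48 times the previous.
After 5 rounds: 270 + 129.6 + 62.208 + 29.85984 + 14.3327232 = ΔG·(1 − c^5)/(1 − c) = 270 × (1 − 0.0254803968)/0.52 ≈ €506 million.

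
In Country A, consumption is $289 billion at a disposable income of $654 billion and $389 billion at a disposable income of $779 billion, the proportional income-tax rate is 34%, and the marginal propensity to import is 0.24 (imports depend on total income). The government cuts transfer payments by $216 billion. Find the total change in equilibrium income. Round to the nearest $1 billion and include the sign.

MPC = ΔC/ΔYd = (389 − 289)/(779 − 654) = 100/125 = 0.8.
The transfer change shifts disposable income by −$216 billion, so first-round consumption changes by c·ΔTR = 0.8 × (−$216 billion) = −$172.8 billion.
Expenditure multiplier = 1/(1 − c(1−t) + m) = 1/(1 − 0.8×0.66 + 0.24) = 1/0.712 ≈ 1.404.
The transfer multiplier is c × k ≈ 1.124, so ΔY = k × (c·ΔTR) = (−$172.8 billion) / 0.712 ≈ −$243 billion.

−$243 billion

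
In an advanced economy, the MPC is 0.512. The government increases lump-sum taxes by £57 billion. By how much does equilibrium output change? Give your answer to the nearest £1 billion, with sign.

A lump-sum tax change of +£57 billion shifts disposable income by −£57 billion; first-round consumption changes by −c × ΔT = −0.512 × (+£57 billion) = −£29.184 billion.
Expenditure multiplier = 1/(1 − MPC) = 1/(1 − 0.512) = 1/0.488 ≈ 2.049.
The tax multiplier is −c × k ≈ −1.049, so ΔY = k × (−c·ΔT) = (−£29.184 billion) / 0.488 ≈ −£60 billion.

−£60 billion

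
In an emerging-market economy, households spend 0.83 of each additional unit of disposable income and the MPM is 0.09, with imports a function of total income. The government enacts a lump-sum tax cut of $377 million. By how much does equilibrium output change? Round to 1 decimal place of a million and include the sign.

+$1,203.5 million

A lump-sum tax change of −$377 million shifts disposable income by +$377 million; first-round consumption changes by −c × ΔT = −0.83 × (−$377 million) = +$312.91 million.
Expenditure multiplier = 1/(1 − c + m) = 1/(1 − 0.83 + 0.09) = 1/0.26 ≈ 3.846.
The tax multiplier is −c × k ≈ −3.192, so ΔY = k × (−c·ΔT) = (+$312.91 million) / 0.26 = +$1,203.5 million.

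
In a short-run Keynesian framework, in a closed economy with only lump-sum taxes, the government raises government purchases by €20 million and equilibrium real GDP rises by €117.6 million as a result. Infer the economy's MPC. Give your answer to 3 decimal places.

Implied spending multiplier k = ΔY/ΔG = 117.6/20 = 5.88.
Since k = 1/(1 − MPC), MPC = 1 − 1/k = 1 − ΔG/ΔY = 1 − 20/117.6 ≈ 0.830.

0.830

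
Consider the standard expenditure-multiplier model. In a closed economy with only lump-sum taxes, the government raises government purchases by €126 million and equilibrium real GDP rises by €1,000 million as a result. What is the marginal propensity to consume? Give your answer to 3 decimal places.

Implied spending multiplier k = ΔY/ΔG = 1,000/126 ≈ 7.9365.
Since k = 1/(1 − MPC), MPC = 1 − 1/k = 1 − ΔG/ΔY = 1 − 126/1,000 = 0.874.

0.874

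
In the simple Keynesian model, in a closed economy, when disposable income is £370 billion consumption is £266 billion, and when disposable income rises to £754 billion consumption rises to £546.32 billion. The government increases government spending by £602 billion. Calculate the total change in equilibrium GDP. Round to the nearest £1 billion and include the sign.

MPC = ΔC/ΔYd = (546.32 − 266)/(754 − 370) = 280.32/384 = 0.73.
Expenditure multiplier = 1/(1 − MPC) = 1/(1 − 0.73) = 1/0.27 ≈ 3.704.
ΔY = k × ΔG = (+£602 billion) / 0.27 ≈ +£2,230 billion.

+£2,230 billion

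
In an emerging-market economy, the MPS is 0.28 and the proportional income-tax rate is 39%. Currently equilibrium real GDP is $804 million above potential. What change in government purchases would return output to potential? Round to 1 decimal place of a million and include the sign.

MPC = 1 − MPS = 1 − 0.28 = 0.72.
Spending multiplier = 1/(1 − c(1−t)) = 1/(1 − 0.72×0.61) = 1/0.5608 ≈ 1.783.
Need ΔY = −$804 million, so ΔG = ΔY/k = (−$804 million) × 0.5608 ≈ −$450.9 million.
The government should cut government purchases by $450.9 million.

−$450.9 million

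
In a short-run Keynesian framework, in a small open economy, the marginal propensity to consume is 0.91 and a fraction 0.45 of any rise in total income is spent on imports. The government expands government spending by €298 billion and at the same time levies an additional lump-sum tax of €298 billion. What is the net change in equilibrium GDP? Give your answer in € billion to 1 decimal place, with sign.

+€49.7 billion

Expenditure multiplier = 1/(1 − c + m) = 1/(1 − 0.91 + 0.45) = 1/0.54 ≈ 1.852.
ΔG contributes k·ΔG = (+€298 billion) / 0.54 ≈ +€551.9 billion.
ΔT of +€298 billion changes first-round spending by −c·ΔT = −€271.18 billion, contributing k·(−c·ΔT) = (−€271.18 billion) / 0.54 ≈ −€502.2 billion.
Net ΔY = k(ΔG − c·ΔT) = (+€26.82 billion) / 0.54 ≈ +€49.7 billion.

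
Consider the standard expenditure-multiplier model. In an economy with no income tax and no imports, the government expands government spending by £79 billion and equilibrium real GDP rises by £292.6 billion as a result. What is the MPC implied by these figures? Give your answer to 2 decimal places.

Implied spending multiplier k = ΔY/ΔG = 292.6/79 ≈ 3.7038.
Since k = 1/(1 − MPC), MPC = 1 − 1/k = 1 − ΔG/ΔY = 1 − 79/292.6 ≈ 0.73.

0.73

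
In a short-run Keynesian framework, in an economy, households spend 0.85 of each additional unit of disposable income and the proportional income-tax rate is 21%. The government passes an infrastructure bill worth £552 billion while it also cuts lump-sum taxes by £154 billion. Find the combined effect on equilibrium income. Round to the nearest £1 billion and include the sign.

+£2,079 billion

Expenditure multiplier = 1/(1 − c(1−t)) = 1/(1 − 0.85×0.79) = 1/0.3285 ≈ 3.044.
ΔG contributes k·ΔG = (+£552 billion) / 0.3285 ≈ +£1,680.4 billion.
ΔT of −£154 billion changes first-round spending by −c·ΔT = +£130.9 billion, contributing k·(−c·ΔT) = (+£130.9 billion) / 0.3285 ≈ +£398.5 billion.
Net ΔY = k(ΔG − c·ΔT) = (+£682.9 billion) / 0.3285 ≈ +£2,079 billion.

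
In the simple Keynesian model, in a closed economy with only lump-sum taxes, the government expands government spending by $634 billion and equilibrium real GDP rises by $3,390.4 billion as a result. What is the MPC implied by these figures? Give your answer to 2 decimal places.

0.81

Implied spending multiplier k = ΔY/ΔG = 3,390.4/634 ≈ 5.3476.
Since k = 1/(1 − MPC), MPC = 1 − 1/k = 1 − ΔG/ΔY = 1 − 634/3,390.4 ≈ 0.81.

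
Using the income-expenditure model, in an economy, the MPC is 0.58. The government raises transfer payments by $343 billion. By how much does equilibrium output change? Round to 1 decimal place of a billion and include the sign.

The transfer change shifts disposable income by +$343 billion, so first-round consumption changes by c·ΔTR = 0.58 × (+$343 billion) = +$198.94 billion.
Expenditure multiplier = 1/(1 − MPC) = 1/(1 − 0.58) = 1/0.42 ≈ 2.381.
The transfer multiplier is c × k ≈ 1.381, so ΔY = k × (c·ΔTR) = (+$198.94 billion) / 0.42 ≈ +$473.7 billion.

+$473.7 billion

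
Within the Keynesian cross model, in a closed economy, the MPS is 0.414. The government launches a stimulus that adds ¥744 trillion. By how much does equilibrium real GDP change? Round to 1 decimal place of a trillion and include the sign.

MPC = 1 − MPS = 1 − 0.414 = 0.586.
Spending multiplier = 1/(1 − MPC) = 1/(1 − 0.586) = 1/0.414 ≈ 2.415.
ΔY = k × ΔG = (+¥744 trillion) / 0.414 ≈ +¥1,797.1 trillion.

+¥1,797.1 trillion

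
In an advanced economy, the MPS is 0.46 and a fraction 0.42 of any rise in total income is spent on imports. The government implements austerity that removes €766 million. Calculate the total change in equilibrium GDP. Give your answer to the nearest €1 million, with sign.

MPC = 1 − MPS = 1 − 0.46 = 0.54.
Expenditure multiplier = 1/(1 − c + m) = 1/(1 − 0.54 + 0.42) = 1/0.88 ≈ 1.136.
ΔY = k × ΔG = (−€766 million) / 0.88 ≈ −€870 million.

−€870 million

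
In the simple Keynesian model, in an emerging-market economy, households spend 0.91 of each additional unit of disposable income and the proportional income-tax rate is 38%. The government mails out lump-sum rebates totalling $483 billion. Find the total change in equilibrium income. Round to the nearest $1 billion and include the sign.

+$1,009 billion

A lump-sum tax change of −$483 billion shifts disposable income by +$483 billion; first-round consumption changes by −c × ΔT = −0.91 × (−$483 billion) = +$439.53 billion.
Expenditure multiplier = 1/(1 − c(1−t)) = 1/(1 − 0.91×0.62) = 1/0.4358 ≈ 2.295.
The tax multiplier is −c × k ≈ −2.088, so ΔY = k × (−c·ΔT) = (+$439.53 billion) / 0.4358 ≈ +$1,009 billion.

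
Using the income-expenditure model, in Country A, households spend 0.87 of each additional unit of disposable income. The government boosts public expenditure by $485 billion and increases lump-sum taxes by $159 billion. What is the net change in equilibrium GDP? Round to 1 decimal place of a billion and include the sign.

Expenditure multiplier = 1/(1 − MPC) = 1/(1 − 0.87) = 1/0.13 ≈ 7.692.
ΔG contributes k·ΔG = (+$485 billion) / 0.13 ≈ +$3,730.8 billion.
ΔT of +$159 billion changes first-round spending by −c·ΔT = −$138.33 billion, contributing k·(−c·ΔT) = (−$138.33 billion) / 0.13 ≈ −$1,064.1 billion.
Net ΔY = k(ΔG − c·ΔT) = (+$346.67 billion) / 0.13 ≈ +$2,666.7 billion.

+$2,666.7 billion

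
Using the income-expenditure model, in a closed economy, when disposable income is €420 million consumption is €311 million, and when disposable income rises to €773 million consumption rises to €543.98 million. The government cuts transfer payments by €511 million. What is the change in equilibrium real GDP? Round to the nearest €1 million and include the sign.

−€992 million

MPC = ΔC/ΔYd = (543.98 − 311)/(773 − 420) = 232.98/353 = 0.66.
The transfer change shifts disposable income by −€511 million, so first-round consumption changes by c·ΔTR = 0.66 × (−€511 million) = −€337.26 million.
Expenditure multiplier = 1/(1 − MPC) = 1/(1 − 0.66) = 1/0.34 ≈ 2.941.
The transfer multiplier is c × k ≈ 1.941, so ΔY = k × (c·ΔTR) = (−€337.26 million) / 0.34 ≈ −€992 million.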